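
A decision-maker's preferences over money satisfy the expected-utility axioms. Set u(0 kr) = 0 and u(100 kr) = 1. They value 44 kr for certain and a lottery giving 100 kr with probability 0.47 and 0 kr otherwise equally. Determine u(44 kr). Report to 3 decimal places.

0.470

The indifference gives u(44 kr) = 0.47·u(100 kr) + 0.53·u(0 kr) = 0.47·1 + 0.53·0 = 0.47.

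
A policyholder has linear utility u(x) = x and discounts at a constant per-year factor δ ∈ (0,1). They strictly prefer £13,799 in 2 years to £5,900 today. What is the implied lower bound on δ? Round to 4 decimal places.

δ > 0.6539

Comparing present values: 5900 < δ^2·13799.
Dividing by 13799: δ^2 > 0.42757. Both sides are positive, so the square root keeps the direction.
δ > 0.42757^(1/2) = 0.6539.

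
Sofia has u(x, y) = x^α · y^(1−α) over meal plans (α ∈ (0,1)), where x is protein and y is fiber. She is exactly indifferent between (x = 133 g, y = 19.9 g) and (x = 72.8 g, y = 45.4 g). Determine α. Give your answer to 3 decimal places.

α ≈ 0.578

Indifference: 133^α · 19.9^(1−α) = 72.8^α · 45.4^(1−α).
(133/72.8)^α = (45.4/19.9)^(1−α); take logs: α·ln(133/72.8) = (1−α)·ln(45.4/19.9), i.e. α·0.602633 = (1−α)·0.824792.
Thus α·(1.427425) = 0.824792, so α = 0.824792/1.427425 ≈ 0.578.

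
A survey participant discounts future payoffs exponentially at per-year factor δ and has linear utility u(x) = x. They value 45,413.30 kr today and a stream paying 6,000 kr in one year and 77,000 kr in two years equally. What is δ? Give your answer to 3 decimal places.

δ ≈ 0.730

Present value of the stream is 6000·δ + 77000·δ². Indifference gives 6000δ + 77000δ² = 45413.30.
So 77000δ² + 6000δ − 45413.30 = 0.
δ = (−6000 + √(6000² + 4·77000·45413.30)) / (2·77000) = (−6000 + √14023296400.00) / 154000 ≈ 0.730.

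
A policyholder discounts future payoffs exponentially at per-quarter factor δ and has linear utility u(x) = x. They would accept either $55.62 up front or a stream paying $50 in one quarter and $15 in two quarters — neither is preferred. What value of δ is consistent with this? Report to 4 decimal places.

δ ≈ 0.8801

The stream is worth 50δ + 15δ² today, so 50δ + 15δ² = 55.62.
That is, 15δ² + 50δ − 55.62 = 0, a quadratic in δ.
The positive root is δ = [−50 + √(50² + 4·15·55.62)] / (2·15) = (−50 + 76.402)/30 ≈ 0.8801.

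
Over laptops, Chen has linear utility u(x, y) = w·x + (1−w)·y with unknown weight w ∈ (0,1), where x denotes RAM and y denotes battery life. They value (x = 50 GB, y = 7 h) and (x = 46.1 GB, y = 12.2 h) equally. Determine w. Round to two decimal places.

Equating utilities: w·50 + (1−w)·7 = w·46.1 + (1−w)·12.2.
Collecting terms: w·3.9 = (1−w)·5.2.
So w/(1−w) = 5.2/3.9 = 1.3333, giving w = 5.2/(3.9+5.2) = 0.57.

w = 0.57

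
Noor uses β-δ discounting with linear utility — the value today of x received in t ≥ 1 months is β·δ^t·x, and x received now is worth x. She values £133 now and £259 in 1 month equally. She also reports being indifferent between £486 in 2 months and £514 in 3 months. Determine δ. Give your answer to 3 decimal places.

The second indifference involves only future payoffs, so β cancels: β·δ^2·486 = β·δ^3·514, giving δ = 486/514 = 0.94553.

δ ≈ 0.946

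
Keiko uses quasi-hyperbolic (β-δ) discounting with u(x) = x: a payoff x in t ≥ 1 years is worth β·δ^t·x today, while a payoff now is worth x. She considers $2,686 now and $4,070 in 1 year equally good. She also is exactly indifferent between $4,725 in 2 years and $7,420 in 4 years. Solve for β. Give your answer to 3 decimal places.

β ≈ 0.827

The second indifference involves only future payoffs, so β cancels: β·δ^2·4725 = β·δ^4·7420, giving δ^2 = 4725/7420 = 0.63679, so δ = 0.79799.
Substituting δ into 2686 = β·δ·4070: β = 2686/(3247.831) ≈ 0.827.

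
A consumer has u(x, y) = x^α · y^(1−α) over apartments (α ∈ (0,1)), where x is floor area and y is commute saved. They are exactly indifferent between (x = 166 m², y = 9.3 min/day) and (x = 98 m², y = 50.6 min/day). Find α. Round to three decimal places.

Set the two utilities equal: 166^α·9.3^(1−α) = 98^α·50.6^(1−α).
Taking logs: α·ln 166 + (1−α)·ln 9.3 = α·ln 98 + (1−α)·ln 50.6, i.e. α·0.527020 = (1−α)·1.693937.
So α/(1−α) = (1.693937)/(0.527020) = 3.214180, and α = 3.214180/4.214180 ≈ 0.763.

α ≈ 0.763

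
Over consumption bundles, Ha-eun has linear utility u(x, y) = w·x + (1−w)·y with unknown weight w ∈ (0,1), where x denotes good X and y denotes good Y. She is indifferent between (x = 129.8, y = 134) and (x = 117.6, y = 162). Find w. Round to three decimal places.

w = 0.697

u(129.8,134) = u(117.6,162) means w·129.8 + (1−w)·134 = w·117.6 + (1−w)·162.
Collecting terms: w·12.2 = (1−w)·28.
So w/(1−w) = 28/12.2 = 2.2951, giving w = 28/(12.2+28) = 0.697.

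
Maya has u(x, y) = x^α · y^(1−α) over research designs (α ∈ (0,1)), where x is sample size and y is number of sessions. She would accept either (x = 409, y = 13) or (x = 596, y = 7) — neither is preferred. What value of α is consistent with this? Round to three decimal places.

Indifference: 409^α · 13^(1−α) = 596^α · 7^(1−α).
Taking logs: α·ln 409 + (1−α)·ln 13 = α·ln 596 + (1−α)·ln 7, i.e. α·-0.376526 = (1−α)·-0.619039.
Thus α·(-0.995565) = -0.619039, so α = -0.619039/-0.995565 ≈ 0.622.

α ≈ 0.622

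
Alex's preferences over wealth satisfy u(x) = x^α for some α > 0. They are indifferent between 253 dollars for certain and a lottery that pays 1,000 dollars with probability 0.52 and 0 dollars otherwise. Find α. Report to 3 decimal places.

α ≈ 0.476

EU(lottery) = 0.52·1000^α + 0.48·0 = 0.52·1000^α.
Equating: 253^α = 0.52·1000^α, i.e. 0.2530^α = 0.52.
Taking logs: α·ln(253/1000) = ln(0.52), so α = -0.653926 / -1.374366 ≈ 0.476.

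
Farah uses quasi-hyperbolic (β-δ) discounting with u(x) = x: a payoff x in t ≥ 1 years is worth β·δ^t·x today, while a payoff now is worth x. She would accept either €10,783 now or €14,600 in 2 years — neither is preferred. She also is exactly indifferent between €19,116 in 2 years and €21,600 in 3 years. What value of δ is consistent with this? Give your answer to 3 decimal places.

δ ≈ 0.885

From the later pair, β·δ^2·19116 = β·δ^3·21600; dividing through, δ = 19116/21600 = 0.88500.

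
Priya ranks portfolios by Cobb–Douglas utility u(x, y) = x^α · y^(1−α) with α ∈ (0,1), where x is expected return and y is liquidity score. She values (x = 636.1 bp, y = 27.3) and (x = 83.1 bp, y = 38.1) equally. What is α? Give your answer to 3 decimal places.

α ≈ 0.141

Indifference: 636.1^α · 27.3^(1−α) = 83.1^α · 38.1^(1−α).
(636.1/83.1)^α = (38.1/27.3)^(1−α); take logs: α·ln(636.1/83.1) = (1−α)·ln(38.1/27.3), i.e. α·2.035311 = (1−α)·0.333328.
So α/(1−α) = (0.333328)/(2.035311) = 0.163773, and α = 0.163773/1.163773 ≈ 0.141.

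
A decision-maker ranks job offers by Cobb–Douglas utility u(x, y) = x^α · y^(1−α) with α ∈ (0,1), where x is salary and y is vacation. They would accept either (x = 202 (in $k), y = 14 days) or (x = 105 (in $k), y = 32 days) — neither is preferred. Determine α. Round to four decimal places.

Indifference: 202^α · 14^(1−α) = 105^α · 32^(1−α).
Taking logs: α·ln 202 + (1−α)·ln 14 = α·ln 105 + (1−α)·ln 32, i.e. α·0.6543073 = (1−α)·0.8266786.
With A = 0.6543073 and B = 0.8266786: α·A = (1−α)·B, so α = B/(A+B) = 0.8266786/1.4809859 ≈ 0.5582.

α ≈ 0.5582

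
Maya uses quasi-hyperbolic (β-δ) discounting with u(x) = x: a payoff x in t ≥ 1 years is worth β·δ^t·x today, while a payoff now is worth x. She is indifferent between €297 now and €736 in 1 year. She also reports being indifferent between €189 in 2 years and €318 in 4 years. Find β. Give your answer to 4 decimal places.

β ≈ 0.5234

The second indifference involves only future payoffs, so β cancels: β·δ^2·189 = β·δ^4·318, giving δ^2 = 189/318 = 0.59434, so δ = 0.77093.
Substituting δ into 297 = β·δ·736: β = 297/(567.408) ≈ 0.5234.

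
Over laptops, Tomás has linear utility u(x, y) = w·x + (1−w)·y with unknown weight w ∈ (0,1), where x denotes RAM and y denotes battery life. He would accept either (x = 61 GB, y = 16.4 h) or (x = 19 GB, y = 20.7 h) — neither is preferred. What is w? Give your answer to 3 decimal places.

w = 0.093

u(61,16.4) = u(19,20.7) means w·61 + (1−w)·16.4 = w·19 + (1−w)·20.7.
w·(61−19) = (1−w)·(20.7−16.4), i.e. w·42 = (1−w)·4.3.
So w/(1−w) = 4.3/42 = 0.1024, giving w = 4.3/(42+4.3) = 0.093.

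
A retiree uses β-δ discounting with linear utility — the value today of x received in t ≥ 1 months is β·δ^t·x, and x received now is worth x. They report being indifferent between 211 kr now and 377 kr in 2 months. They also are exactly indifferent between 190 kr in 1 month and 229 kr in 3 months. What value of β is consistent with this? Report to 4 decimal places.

The second indifference involves only future payoffs, so β cancels: β·δ^1·190 = β·δ^3·229, giving δ^2 = 190/229 = 0.82969, so δ = 0.91088.
Now use the now-vs-future pair: 211 = β·δ^2·377 gives β = 211/(0.82969·377) ≈ 0.6746.

β ≈ 0.6746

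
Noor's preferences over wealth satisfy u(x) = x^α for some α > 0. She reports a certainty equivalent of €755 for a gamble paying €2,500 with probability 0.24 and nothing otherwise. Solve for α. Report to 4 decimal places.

α ≈ 1.1919

The lottery's expected utility is 0.24·u(2500) + 0.76·u(0) = 0.24·2500^α (since u(0) = 0 for α > 0).
Setting u(755) equal to that: 755^α = 0.24·2500^α ⇒ (755/2500)^α = 0.24.
Take logs: α = ln 0.24 / ln(755/2500) ≈ 1.191917.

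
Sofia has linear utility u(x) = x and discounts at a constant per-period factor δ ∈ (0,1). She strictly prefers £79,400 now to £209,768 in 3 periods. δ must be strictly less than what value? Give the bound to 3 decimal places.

δ < 0.723

Comparing present values: 79400 > δ^3·209768.
Dividing by 209768: δ^3 < 0.37851. Both sides are positive, so the cube root keeps the direction.
δ < (79400/209768)^(1/3) ≈ 0.723.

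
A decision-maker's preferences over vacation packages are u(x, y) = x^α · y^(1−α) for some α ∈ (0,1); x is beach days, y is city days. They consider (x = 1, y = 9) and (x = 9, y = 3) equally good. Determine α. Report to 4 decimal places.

Set the two utilities equal: 1^α·9^(1−α) = 9^α·3^(1−α).
Rearrange to (1/9)^α = (3/9)^(1−α) and take logs: α·-2.1972246 = (1−α)·-1.0986123.
So α/(1−α) = (-1.0986123)/(-2.1972246) = 0.5000000, and α = 0.5000000/1.5000000 ≈ 0.3333.

α ≈ 0.3333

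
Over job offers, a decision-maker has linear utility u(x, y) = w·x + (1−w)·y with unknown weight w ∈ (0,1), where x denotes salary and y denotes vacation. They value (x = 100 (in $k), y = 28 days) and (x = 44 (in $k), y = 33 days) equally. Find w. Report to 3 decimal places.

w = 0.082

Indifference: w·100 + (1−w)·28 = w·44 + (1−w)·33.
Collecting terms: w·56 = (1−w)·5.
Hence w = 5/(56+5) = 5/61 = 0.082.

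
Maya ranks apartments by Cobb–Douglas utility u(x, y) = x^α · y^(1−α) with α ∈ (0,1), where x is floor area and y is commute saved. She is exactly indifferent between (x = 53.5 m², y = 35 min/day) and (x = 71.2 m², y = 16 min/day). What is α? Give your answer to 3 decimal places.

Indifference: 53.5^α · 35^(1−α) = 71.2^α · 16^(1−α).
Rearrange to (53.5/71.2)^α = (16/35)^(1−α) and take logs: α·-0.285811 = (1−α)·-0.782759.
With A = -0.285811 and B = -0.782759: α·A = (1−α)·B, so α = B/(A+B) = -0.782759/-1.068570 ≈ 0.733.

α ≈ 0.733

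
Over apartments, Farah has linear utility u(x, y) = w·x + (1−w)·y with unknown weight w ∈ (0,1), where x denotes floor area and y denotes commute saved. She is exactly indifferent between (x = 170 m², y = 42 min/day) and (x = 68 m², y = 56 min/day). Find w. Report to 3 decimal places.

w = 0.121

u(170,42) = u(68,56) means w·170 + (1−w)·42 = w·68 + (1−w)·56.
Collecting terms: w·102 = (1−w)·14.
Hence w = 14/(102+14) = 14/116 = 0.121.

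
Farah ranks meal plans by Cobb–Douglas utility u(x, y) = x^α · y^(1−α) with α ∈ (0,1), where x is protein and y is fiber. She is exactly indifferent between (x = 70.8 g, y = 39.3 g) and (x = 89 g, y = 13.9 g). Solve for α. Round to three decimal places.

α ≈ 0.820

Indifference: 70.8^α · 39.3^(1−α) = 89^α · 13.9^(1−α).
Rearrange to (70.8/89)^α = (13.9/39.3)^(1−α) and take logs: α·-0.228777 = (1−α)·-1.039336.
With A = -0.228777 and B = -1.039336: α·A = (1−α)·B, so α = B/(A+B) = -1.039336/-1.268113 ≈ 0.820.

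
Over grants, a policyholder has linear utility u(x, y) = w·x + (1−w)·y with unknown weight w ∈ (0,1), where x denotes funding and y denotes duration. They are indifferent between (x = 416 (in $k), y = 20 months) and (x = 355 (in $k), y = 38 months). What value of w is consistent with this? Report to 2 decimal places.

Equating utilities: w·416 + (1−w)·20 = w·355 + (1−w)·38.
Collecting terms: w·61 = (1−w)·18.
Hence w = 18/(61+18) = 18/79 = 0.23.

w = 0.23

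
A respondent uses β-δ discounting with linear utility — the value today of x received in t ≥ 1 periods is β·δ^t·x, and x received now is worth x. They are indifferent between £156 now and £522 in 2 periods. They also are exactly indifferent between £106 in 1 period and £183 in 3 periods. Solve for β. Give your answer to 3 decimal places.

The second indifference involves only future payoffs, so β cancels: β·δ^1·106 = β·δ^3·183, giving δ^2 = 106/183 = 0.57923, so δ = 0.76107.
Now use the now-vs-future pair: 156 = β·δ^2·522 gives β = 156/(0.57923·522) ≈ 0.516.

β ≈ 0.516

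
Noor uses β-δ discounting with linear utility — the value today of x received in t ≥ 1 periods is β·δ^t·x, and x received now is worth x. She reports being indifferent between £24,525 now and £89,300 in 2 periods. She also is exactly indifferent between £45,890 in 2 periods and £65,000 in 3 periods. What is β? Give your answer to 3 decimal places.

β ≈ 0.551

Both payoffs in the second observation are in the future, so β drops out: δ^2·45890 = δ^3·65000 ⇒ δ = 45890/65000 = 0.70600.
The first indifference: 24525 = β·δ^2·89300, so β = 24525/(δ^2·89300) = 24525/(0.49844·89300) ≈ 0.551.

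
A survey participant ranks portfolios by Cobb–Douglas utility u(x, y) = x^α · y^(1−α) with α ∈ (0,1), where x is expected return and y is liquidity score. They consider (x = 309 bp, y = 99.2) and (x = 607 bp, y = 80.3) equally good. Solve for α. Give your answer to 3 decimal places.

α ≈ 0.238

The Cobb–Douglas utilities coincide, so 309^α·99.2^(1−α) = 607^α·80.3^(1−α).
Taking logs: α·ln 309 + (1−α)·ln 99.2 = α·ln 607 + (1−α)·ln 80.3, i.e. α·-0.675188 = (1−α)·-0.211368.
So α/(1−α) = (-0.211368)/(-0.675188) = 0.313051, and α = 0.313051/1.313051 ≈ 0.238.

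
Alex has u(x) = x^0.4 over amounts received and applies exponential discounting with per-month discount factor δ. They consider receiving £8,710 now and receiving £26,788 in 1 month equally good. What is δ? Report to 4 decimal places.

The payoff in 1 month is discounted by δ, so u(8710) = δ·u(26788) and δ = u(8710)/u(26788).
Since u(x) = x^0.4, δ = (8710/26788)^0.4 = 0.32515^0.4 = 0.63802.

δ ≈ 0.6380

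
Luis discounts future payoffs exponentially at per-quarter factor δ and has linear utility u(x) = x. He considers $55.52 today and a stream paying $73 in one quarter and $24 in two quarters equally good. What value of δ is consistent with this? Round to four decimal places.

The stream is worth 73δ + 24δ² today, so 73δ + 24δ² = 55.52.
Rearranged: 24δ² + 73δ − 55.52 = 0.
By the quadratic formula (taking the positive root), δ = (−73 + √10658.92) / 48 ≈ 0.6300.

δ ≈ 0.6300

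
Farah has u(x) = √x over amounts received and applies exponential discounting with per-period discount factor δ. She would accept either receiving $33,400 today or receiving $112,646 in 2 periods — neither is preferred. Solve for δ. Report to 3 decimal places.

δ ≈ 0.738

Equating discounted utilities: u(33400) = δ^2·u(112646) ⇒ δ^2 = u(33400)/u(112646).
Since u(x) = √x, δ^2 = √(33400/112646) = 0.54452.
Hence δ = (0.54452)^(1/2) = 0.73792.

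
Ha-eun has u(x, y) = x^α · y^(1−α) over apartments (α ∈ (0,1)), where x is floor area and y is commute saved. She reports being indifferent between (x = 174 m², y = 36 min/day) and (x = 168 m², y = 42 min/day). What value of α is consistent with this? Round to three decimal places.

α ≈ 0.815

Set the two utilities equal: 174^α·36^(1−α) = 168^α·42^(1−α).
Rearrange to (174/168)^α = (42/36)^(1−α) and take logs: α·0.035091 = (1−α)·0.154151.
With A = 0.035091 and B = 0.154151: α·A = (1−α)·B, so α = B/(A+B) = 0.154151/0.189242 ≈ 0.815.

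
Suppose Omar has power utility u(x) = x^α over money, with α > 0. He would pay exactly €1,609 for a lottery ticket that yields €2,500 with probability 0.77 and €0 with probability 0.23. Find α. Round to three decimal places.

EU(lottery) = 0.77·2500^α + 0.23·0 = 0.77·2500^α.
Indifference: 1609^α = 0.77·2500^α, so (1609/2500)^α = 0.77.
Taking logs: α·ln(1609/2500) = ln(0.77), so α = -0.261365 / -0.440678 ≈ 0.593.

α ≈ 0.593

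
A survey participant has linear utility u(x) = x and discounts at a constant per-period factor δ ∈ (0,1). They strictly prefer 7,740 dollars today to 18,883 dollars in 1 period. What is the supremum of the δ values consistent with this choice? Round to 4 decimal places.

δ < 0.4099

The preference means 7740 > δ·18883.
So δ < 7740/18883 = 0.40989.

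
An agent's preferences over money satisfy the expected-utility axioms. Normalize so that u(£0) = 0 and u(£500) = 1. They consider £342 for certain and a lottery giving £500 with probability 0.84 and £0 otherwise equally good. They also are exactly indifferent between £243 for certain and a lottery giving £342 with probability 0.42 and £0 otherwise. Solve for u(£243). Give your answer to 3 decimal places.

0.353

The first gamble pins u(£342): it must equal 0.84·1 + 0.16·0 = 0.84.
The second indifference gives u(£243) = 0.42·u(£342) + 0.58·u(£0) = 0.42·0.84 + 0.58·0.00 = 0.3528.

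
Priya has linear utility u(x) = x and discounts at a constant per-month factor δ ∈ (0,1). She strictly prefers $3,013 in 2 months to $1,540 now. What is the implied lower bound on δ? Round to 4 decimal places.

δ > 0.7149

The preference means 1540 < δ^2·3013.
So δ^2 > 1540/3013 = 0.51112; taking the square root of both positive sides preserves the inequality.
δ > 0.51112^(1/2) = 0.7149.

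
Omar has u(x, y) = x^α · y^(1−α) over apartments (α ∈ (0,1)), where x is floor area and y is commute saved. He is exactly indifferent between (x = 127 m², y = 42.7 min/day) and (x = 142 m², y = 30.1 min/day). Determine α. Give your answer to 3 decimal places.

α ≈ 0.758

Set the two utilities equal: 127^α·42.7^(1−α) = 142^α·30.1^(1−α).
Taking logs: α·ln 127 + (1−α)·ln 42.7 = α·ln 142 + (1−α)·ln 30.1, i.e. α·-0.111640 = (1−α)·-0.349674.
Thus α·(-0.461314) = -0.349674, so α = -0.349674/-0.461314 ≈ 0.758.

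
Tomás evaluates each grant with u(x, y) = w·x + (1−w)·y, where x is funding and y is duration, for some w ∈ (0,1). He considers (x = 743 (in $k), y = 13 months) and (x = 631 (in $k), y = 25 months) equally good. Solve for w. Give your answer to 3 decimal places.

w = 0.097

Equating utilities: w·743 + (1−w)·13 = w·631 + (1−w)·25.
w·(743−631) = (1−w)·(25−13), i.e. w·112 = (1−w)·12.
Hence w = 12/(112+12) = 12/124 = 0.097.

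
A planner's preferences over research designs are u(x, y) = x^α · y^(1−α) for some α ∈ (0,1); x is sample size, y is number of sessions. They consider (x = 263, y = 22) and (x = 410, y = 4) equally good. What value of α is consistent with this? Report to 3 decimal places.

Set the two utilities equal: 263^α·22^(1−α) = 410^α·4^(1−α).
Rearrange to (263/410)^α = (4/22)^(1−α) and take logs: α·-0.444003 = (1−α)·-1.704748.
So α/(1−α) = (-1.704748)/(-0.444003) = 3.839497, and α = 3.839497/4.839497 ≈ 0.793.

α ≈ 0.793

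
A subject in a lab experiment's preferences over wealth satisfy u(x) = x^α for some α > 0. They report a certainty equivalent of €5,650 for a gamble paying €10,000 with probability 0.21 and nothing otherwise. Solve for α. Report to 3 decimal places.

α ≈ 2.734

EU(lottery) = 0.21·10000^α + 0.79·0 = 0.21·10000^α.
Indifference: 5650^α = 0.21·10000^α, so (5650/10000)^α = 0.21.
Take logs: α = ln 0.21 / ln(5650/10000) ≈ 2.73352.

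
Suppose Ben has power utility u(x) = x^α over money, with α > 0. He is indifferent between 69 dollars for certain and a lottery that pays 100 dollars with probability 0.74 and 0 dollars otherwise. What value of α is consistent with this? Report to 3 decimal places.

Since u(0) = 0, the lottery's EU is 0.74·100^α.
Equating: 69^α = 0.74·100^α, i.e. 0.6900^α = 0.74.
Taking logs: α·ln(69/100) = ln(0.74), so α = -0.301105 / -0.371064 ≈ 0.811.

α ≈ 0.811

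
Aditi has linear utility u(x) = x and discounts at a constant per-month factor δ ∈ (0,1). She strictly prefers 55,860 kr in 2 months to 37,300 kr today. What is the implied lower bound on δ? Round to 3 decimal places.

The preference means 37300 < δ^2·55860.
Dividing by 55860: δ^2 > 0.66774. Both sides are positive, so the square root keeps the direction.
δ > 0.66774^(1/2) = 0.817.

δ > 0.817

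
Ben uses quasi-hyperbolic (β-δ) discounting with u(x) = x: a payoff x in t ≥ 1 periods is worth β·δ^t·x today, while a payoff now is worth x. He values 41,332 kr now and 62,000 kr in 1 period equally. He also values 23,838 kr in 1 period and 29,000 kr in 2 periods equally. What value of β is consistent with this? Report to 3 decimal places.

β ≈ 0.811

Both payoffs in the second observation are in the future, so β drops out: δ^1·23838 = δ^2·29000 ⇒ δ = 23838/29000 = 0.82200.
Substituting δ into 41332 = β·δ·62000: β = 41332/(50964.000) ≈ 0.811.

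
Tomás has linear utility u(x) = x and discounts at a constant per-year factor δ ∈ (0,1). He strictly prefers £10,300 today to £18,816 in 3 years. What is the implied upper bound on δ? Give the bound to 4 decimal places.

Comparing present values: 10300 > δ^3·18816.
Dividing by 18816: δ^3 < 0.54741. Both sides are positive, so the cube root keeps the direction.
δ < (10300/18816)^(1/3) ≈ 0.8180.

δ < 0.8180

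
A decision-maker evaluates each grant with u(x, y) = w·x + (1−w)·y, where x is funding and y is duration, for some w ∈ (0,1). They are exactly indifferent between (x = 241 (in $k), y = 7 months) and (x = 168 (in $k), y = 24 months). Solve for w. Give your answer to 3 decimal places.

w = 0.189

Indifference: w·241 + (1−w)·7 = w·168 + (1−w)·24.
Rearranging, 73·w − 17·(1−w) = 0.
Hence w = 17/(73+17) = 17/90 = 0.189.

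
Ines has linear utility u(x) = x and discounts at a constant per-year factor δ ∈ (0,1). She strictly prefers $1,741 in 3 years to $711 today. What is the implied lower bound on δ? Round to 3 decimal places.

δ > 0.742

Under u(x) = x this choice says 711 < δ^3·1741.
Hence δ^3 > 711/1741 = 0.40839, and x ↦ x^(1/3) is increasing on (0,∞).
δ > (711/1741)^(1/3) ≈ 0.742.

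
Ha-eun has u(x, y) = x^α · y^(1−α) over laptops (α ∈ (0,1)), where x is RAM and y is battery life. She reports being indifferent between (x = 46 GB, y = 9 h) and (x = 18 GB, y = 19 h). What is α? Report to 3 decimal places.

The Cobb–Douglas utilities coincide, so 46^α·9^(1−α) = 18^α·19^(1−α).
(46/18)^α = (19/9)^(1−α); take logs: α·ln(46/18) = (1−α)·ln(19/9), i.e. α·0.938270 = (1−α)·0.747214.
Thus α·(1.685484) = 0.747214, so α = 0.747214/1.685484 ≈ 0.443.

α ≈ 0.443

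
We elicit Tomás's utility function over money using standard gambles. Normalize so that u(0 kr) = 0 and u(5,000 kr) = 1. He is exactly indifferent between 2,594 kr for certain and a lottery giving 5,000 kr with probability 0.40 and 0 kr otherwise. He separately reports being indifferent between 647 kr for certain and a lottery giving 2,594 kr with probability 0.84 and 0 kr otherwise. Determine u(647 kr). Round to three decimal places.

0.336

From the first indifference, u(2,594 kr) = 0.40·u(5,000 kr) + 0.60·u(0 kr) = 0.40·1 + 0.60·0 = 0.40.
Chaining: u(647 kr) = 0.84·0.40 + 0.16·0.00 = 0.3360.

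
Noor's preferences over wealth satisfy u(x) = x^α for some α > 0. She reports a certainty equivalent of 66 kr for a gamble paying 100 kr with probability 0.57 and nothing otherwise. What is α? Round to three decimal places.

α ≈ 1.353

EU(lottery) = 0.57·100^α + 0.43·0 = 0.57·100^α.
Indifference: 66^α = 0.57·100^α, so (66/100)^α = 0.57.
α = ln(0.57) / ln(66/100) = -0.562119/-0.415515 ≈ 1.353.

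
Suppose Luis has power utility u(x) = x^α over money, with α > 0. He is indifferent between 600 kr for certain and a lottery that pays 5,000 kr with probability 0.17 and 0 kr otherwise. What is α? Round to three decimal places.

EU(lottery) = 0.17·5000^α + 0.83·0 = 0.17·5000^α.
Equating: 600^α = 0.17·5000^α, i.e. 0.1200^α = 0.17.
α = ln(0.17) / ln(600/5000) = -1.771957/-2.120264 ≈ 0.836.

α ≈ 0.836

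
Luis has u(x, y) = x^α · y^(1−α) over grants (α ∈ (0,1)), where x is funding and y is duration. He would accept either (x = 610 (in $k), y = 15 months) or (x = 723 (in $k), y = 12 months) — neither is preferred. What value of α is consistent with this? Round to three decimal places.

Indifference: 610^α · 15^(1−α) = 723^α · 12^(1−α).
(610/723)^α = (12/15)^(1−α); take logs: α·ln(610/723) = (1−α)·ln(12/15), i.e. α·-0.169950 = (1−α)·-0.223144.
With A = -0.169950 and B = -0.223144: α·A = (1−α)·B, so α = B/(A+B) = -0.223144/-0.393094 ≈ 0.568.

α ≈ 0.568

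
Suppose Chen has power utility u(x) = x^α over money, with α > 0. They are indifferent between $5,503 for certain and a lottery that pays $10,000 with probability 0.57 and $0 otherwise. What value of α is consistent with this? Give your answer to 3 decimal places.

α ≈ 0.941

Since u(0) = 0, the lottery's EU is 0.57·10000^α.
Indifference: 5503^α = 0.57·10000^α, so (5503/10000)^α = 0.57.
Taking logs: α·ln(5503/10000) = ln(0.57), so α = -0.562119 / -0.597292 ≈ 0.941.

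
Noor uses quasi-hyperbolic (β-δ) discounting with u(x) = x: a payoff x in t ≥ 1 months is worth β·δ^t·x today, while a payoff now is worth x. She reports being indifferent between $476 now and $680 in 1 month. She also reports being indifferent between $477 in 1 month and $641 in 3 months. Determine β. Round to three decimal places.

The second indifference involves only future payoffs, so β cancels: β·δ^1·477 = β·δ^3·641, giving δ^2 = 477/641 = 0.74415, so δ = 0.86264.
The first indifference: 476 = β·δ·680, so β = 476/(δ·680) = 476/(0.86264·680) ≈ 0.811.

β ≈ 0.811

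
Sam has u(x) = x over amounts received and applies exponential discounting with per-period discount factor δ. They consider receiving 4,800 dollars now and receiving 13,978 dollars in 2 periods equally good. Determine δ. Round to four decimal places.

δ ≈ 0.5860

Indifference means u(4800) = δ^2 · u(13978), so δ^2 = u(4800)/u(13978).
With u(x) = x: δ^2 = 4800/13978 = 0.34340.
Taking the square root: δ = 0.34340^(1/2) ≈ 0.5860.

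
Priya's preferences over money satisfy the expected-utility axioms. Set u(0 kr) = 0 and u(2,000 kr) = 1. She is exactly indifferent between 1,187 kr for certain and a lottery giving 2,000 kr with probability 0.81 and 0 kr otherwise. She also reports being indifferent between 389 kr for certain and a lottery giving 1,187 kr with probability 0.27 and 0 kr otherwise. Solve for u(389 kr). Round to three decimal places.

The first gamble pins u(1,187 kr): it must equal 0.81·1 + 0.19·0 = 0.81.
The second indifference gives u(389 kr) = 0.27·u(1,187 kr) + 0.73·u(0 kr) = 0.27·0.81 + 0.73·0.00 = 0.2187.

0.219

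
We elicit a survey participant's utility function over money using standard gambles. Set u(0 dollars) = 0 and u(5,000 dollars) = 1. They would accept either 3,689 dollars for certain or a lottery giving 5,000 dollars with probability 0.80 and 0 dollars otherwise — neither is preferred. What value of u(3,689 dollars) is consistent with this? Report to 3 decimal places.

The indifference gives u(3,689 dollars) = 0.80·u(5,000 dollars) + 0.20·u(0 dollars) = 0.80·1 + 0.20·0 = 0.80.

0.800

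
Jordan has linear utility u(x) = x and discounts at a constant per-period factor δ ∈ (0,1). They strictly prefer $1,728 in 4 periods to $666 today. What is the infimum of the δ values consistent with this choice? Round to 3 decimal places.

Comparing present values: 666 < δ^4·1728.
Dividing by 1728: δ^4 > 0.38542. Both sides are positive, so the 4th root keeps the direction.
δ > 0.38542^(1/4) = 0.788.

δ > 0.788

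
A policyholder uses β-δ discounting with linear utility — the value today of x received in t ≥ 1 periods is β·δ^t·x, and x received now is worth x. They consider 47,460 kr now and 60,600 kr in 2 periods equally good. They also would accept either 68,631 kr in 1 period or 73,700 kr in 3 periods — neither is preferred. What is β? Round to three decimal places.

β ≈ 0.841

Both payoffs in the second observation are in the future, so β drops out: δ^1·68631 = δ^3·73700 ⇒ δ^2 = 68631/73700 = 0.93122, so δ = 0.96500.
Now use the now-vs-future pair: 47460 = β·δ^2·60600 gives β = 47460/(0.93122·60600) ≈ 0.841.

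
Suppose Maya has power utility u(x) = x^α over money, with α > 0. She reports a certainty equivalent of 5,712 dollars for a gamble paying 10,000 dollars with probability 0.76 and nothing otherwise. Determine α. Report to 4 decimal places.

α ≈ 0.4901

The lottery's expected utility is 0.76·u(10000) + 0.24·u(0) = 0.76·10000^α (since u(0) = 0 for α > 0).
Setting u(5712) equal to that: 5712^α = 0.76·10000^α ⇒ (5712/10000)^α = 0.76.
α = ln(0.76) / ln(5712/10000) = -0.2744368/-0.5600159 ≈ 0.4901.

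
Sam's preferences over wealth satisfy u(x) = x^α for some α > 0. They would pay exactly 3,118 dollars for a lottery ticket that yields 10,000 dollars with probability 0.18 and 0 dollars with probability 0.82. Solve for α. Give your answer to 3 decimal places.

α ≈ 1.471

Since u(0) = 0, the lottery's EU is 0.18·10000^α.
Equating: 3118^α = 0.18·10000^α, i.e. 0.3118^α = 0.18.
Take logs: α = ln 0.18 / ln(3118/10000) ≈ 1.47143.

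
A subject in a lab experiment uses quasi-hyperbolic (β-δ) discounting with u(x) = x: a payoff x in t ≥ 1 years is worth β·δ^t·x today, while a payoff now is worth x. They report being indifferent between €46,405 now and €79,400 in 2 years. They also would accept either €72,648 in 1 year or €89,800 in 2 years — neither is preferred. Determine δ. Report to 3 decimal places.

δ ≈ 0.809

The second indifference involves only future payoffs, so β cancels: β·δ^1·72648 = β·δ^2·89800, giving δ = 72648/89800 = 0.80900.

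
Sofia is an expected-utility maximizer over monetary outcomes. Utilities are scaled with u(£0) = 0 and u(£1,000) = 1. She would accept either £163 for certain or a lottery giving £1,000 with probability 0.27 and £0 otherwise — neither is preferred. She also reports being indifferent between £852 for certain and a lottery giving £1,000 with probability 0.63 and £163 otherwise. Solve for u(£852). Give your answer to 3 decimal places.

0.730

The first gamble pins u(£163): it must equal 0.27·1 + 0.73·0 = 0.27.
The second indifference gives u(£852) = 0.63·u(£1,000) + 0.37·u(£163) = 0.63·1.00 + 0.37·0.27 = 0.7299.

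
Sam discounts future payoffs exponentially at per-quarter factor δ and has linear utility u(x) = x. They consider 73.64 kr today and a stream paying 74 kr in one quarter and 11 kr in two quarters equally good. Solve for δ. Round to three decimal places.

Equating present values: 73.64 = 74δ + 11δ².
That is, 11δ² + 74δ − 73.64 = 0, a quadratic in δ.
δ = (−74 + √(74² + 4·11·73.64)) / (2·11) = (−74 + √8716.16) / 22 ≈ 0.880.

δ ≈ 0.880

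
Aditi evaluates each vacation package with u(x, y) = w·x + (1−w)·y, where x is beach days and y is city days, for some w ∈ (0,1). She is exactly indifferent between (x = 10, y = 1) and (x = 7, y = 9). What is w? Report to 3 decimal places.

w = 0.727

Equating utilities: w·10 + (1−w)·1 = w·7 + (1−w)·9.
Rearranging, 3·w − 8·(1−w) = 0.
The marginal rate of substitution is 8/3, so w = 8/(3+8) = 0.727.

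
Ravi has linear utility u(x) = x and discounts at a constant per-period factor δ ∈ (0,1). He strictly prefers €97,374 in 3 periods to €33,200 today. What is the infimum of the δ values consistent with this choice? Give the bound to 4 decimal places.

δ > 0.6986

Comparing present values: 33200 < δ^3·97374.
Dividing by 97374: δ^3 > 0.34095. Both sides are positive, so the cube root keeps the direction.
δ > (33200/97374)^(1/3) ≈ 0.6986.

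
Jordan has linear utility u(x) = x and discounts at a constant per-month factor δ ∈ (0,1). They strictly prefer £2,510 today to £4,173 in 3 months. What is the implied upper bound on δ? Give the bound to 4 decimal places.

Comparing present values: 2510 > δ^3·4173.
So δ^3 < 2510/4173 = 0.60149; taking the cube root of both positive sides preserves the inequality.
δ < (2510/4173)^(1/3) ≈ 0.8441.

δ < 0.8441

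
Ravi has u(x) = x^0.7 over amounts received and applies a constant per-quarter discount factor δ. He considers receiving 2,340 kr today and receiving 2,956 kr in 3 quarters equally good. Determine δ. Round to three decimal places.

Indifference means u(2340) = δ^3 · u(2956), so δ^3 = u(2340)/u(2956).
Since u(x) = x^0.7, δ^3 = (2340/2956)^0.7 = 0.79161^0.7 = 0.84910.
Hence δ = (0.84910)^(1/3) = 0.94693.

δ ≈ 0.947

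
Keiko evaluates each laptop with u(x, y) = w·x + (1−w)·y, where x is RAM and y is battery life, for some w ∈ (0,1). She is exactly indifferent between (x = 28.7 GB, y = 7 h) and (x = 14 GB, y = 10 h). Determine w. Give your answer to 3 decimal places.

u(28.7,7) = u(14,10) means w·28.7 + (1−w)·7 = w·14 + (1−w)·10.
w·(28.7−14) = (1−w)·(10−7), i.e. w·14.7 = (1−w)·3.
The marginal rate of substitution is 3/14.7, so w = 3/(14.7+3) = 0.169.

w = 0.169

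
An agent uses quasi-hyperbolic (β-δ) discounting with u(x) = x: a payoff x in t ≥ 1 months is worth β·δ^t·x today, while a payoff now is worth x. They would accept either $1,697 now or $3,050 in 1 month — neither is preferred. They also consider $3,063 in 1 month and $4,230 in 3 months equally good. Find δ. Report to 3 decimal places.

δ ≈ 0.851

The second indifference involves only future payoffs, so β cancels: β·δ^1·3063 = β·δ^3·4230, giving δ^2 = 3063/4230 = 0.72411, so δ = 0.85095.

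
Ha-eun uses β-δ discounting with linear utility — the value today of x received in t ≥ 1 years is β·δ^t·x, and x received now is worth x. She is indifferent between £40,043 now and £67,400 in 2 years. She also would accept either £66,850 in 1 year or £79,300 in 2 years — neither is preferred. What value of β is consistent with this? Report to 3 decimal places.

The second indifference involves only future payoffs, so β cancels: β·δ^1·66850 = β·δ^2·79300, giving δ = 66850/79300 = 0.84300.
The first indifference: 40043 = β·δ^2·67400, so β = 40043/(δ^2·67400) = 40043/(0.71065·67400) ≈ 0.836.

β ≈ 0.836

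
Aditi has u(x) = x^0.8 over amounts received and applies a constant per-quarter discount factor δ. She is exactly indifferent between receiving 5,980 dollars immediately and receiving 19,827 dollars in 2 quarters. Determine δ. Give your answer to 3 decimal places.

δ ≈ 0.619

Equating discounted utilities: u(5980) = δ^2·u(19827) ⇒ δ^2 = u(5980)/u(19827).
Since u(x) = x^0.8, δ^2 = (5980/19827)^0.8 = 0.30161^0.8 = 0.38331.
Hence δ = (0.38331)^(1/2) = 0.61912.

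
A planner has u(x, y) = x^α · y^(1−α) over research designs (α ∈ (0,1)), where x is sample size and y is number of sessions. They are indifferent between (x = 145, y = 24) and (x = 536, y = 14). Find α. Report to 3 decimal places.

α ≈ 0.292

The Cobb–Douglas utilities coincide, so 145^α·24^(1−α) = 536^α·14^(1−α).
Taking logs: α·ln 145 + (1−α)·ln 24 = α·ln 536 + (1−α)·ln 14, i.e. α·-1.307400 = (1−α)·-0.538997.
Thus α·(-1.846397) = -0.538997, so α = -0.538997/-1.846397 ≈ 0.292.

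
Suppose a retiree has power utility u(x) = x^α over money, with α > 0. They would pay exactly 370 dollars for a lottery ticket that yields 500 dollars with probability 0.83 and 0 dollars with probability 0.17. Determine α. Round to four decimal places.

α ≈ 0.6188

The lottery's expected utility is 0.83·u(500) + 0.17·u(0) = 0.83·500^α (since u(0) = 0 for α > 0).
Equating: 370^α = 0.83·500^α, i.e. 0.7400^α = 0.83.
Taking logs: α·ln(370/500) = ln(0.83), so α = -0.1863296 / -0.3011051 ≈ 0.6188.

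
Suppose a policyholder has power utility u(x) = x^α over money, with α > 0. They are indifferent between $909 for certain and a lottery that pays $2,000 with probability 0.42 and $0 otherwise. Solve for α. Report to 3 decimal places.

α ≈ 1.100

Since u(0) = 0, the lottery's EU is 0.42·2000^α.
Equating: 909^α = 0.42·2000^α, i.e. 0.4545^α = 0.42.
α = ln(0.42) / ln(909/2000) = -0.867501/-0.788557 ≈ 1.100.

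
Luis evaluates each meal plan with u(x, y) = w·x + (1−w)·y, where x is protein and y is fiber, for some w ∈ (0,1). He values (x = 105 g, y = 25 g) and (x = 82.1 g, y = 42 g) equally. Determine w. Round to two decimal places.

w = 0.43

Equating utilities: w·105 + (1−w)·25 = w·82.1 + (1−w)·42.
Rearranging, 22.9·w − 17·(1−w) = 0.
The marginal rate of substitution is 17/22.9, so w = 17/(22.9+17) = 0.43.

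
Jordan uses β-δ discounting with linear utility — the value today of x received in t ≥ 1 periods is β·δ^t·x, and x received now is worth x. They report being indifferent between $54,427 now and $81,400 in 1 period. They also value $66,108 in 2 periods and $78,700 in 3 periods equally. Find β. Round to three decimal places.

β ≈ 0.796

From the later pair, β·δ^2·66108 = β·δ^3·78700; dividing through, δ = 66108/78700 = 0.84000.
The first indifference: 54427 = β·δ·81400, so β = 54427/(δ·81400) = 54427/(0.84000·81400) ≈ 0.796.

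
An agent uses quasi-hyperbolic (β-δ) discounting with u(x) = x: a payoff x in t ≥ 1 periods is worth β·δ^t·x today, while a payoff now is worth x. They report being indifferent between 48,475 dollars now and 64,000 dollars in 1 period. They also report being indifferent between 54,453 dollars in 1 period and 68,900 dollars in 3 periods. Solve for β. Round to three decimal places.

β ≈ 0.852

The second indifference involves only future payoffs, so β cancels: β·δ^1·54453 = β·δ^3·68900, giving δ^2 = 54453/68900 = 0.79032, so δ = 0.88900.
Now use the now-vs-future pair: 48475 = β·δ·64000 gives β = 48475/(0.88900·64000) ≈ 0.852.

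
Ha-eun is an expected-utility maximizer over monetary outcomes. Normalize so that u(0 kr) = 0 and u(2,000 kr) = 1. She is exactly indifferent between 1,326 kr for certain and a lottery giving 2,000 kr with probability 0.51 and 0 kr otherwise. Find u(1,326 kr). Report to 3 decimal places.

By the standard-gamble method, u(1,326 kr) is just the indifference probability on the best outcome: 0.51.

0.510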